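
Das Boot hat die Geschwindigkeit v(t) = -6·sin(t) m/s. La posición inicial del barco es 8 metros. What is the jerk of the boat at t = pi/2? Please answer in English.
To solve this, we need to take 2 derivatives of our velocity equation v(t) = -6·sin(t). Taking d/dt of v(t), we find a(t) = -6·cos(t). Differentiating acceleration, we get jerk: j(t) = 6·sin(t). From the given jerk equation j(t) = 6·sin(t), we substitute t = pi/2 to get j = 6.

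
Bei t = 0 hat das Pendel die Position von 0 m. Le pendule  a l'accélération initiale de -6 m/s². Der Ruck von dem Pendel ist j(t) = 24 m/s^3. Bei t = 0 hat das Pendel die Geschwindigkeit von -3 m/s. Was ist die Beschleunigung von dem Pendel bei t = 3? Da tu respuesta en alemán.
Wir müssen das Integral unserer Gleichung für den Ruck j(t) = 24 1-mal finden. Mit ∫j(t)dt und Anwendung von a(0) = -6, finden wir a(t) = 24·t - 6. Wir haben die Beschleunigung a(t) = 24·t - 6. Durch Einsetzen von t = 3: a(3) = 66.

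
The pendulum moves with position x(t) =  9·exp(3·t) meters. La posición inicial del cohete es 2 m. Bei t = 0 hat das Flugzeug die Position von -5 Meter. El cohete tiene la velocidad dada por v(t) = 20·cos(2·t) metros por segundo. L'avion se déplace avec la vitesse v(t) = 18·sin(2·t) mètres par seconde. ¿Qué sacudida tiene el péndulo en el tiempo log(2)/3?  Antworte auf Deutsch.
Um dies zu lösen, müssen wir 3 Ableitungen unserer Gleichung für die Position x(t) = 9·exp(3·t) nehmen. Durch Ableiten von der Position erhalten wir die Geschwindigkeit: v(t) = 27·exp(3·t). Durch Ableiten von der Geschwindigkeit erhalten wir die Beschleunigung: a(t) = 81·exp(3·t). Durch Ableiten von der Beschleunigung erhalten wir den Ruck: j(t) = 243·exp(3·t). Aus der Gleichung für den Ruck j(t) = 243·exp(3·t), setzen wir t = log(2)/3 ein und erhalten j = 486.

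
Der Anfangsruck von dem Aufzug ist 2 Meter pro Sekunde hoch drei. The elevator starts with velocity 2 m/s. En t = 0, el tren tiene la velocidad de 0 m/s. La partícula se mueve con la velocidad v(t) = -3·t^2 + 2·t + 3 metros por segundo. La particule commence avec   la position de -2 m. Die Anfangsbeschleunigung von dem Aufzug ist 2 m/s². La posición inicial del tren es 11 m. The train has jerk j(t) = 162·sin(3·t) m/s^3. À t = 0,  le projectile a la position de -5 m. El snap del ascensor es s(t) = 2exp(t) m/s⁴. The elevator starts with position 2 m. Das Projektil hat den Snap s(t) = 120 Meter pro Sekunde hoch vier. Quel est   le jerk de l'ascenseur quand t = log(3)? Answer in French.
Nous devons trouver la primitive de notre équation du snap s(t) = 2·exp(t) 1 fois. En prenant ∫s(t)dt et en appliquant j(0) = 2, nous trouvons j(t) = 2·exp(t). En utilisant j(t) = 2·exp(t) et en substituant t = log(3), nous trouvons j = 6.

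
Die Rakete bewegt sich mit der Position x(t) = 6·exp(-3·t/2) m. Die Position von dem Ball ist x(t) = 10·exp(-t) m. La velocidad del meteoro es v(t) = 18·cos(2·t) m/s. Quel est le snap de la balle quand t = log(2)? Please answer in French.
Nous devons dériver notre équation de la position x(t) = 10·exp(-t) 4 fois. La dérivée de la position donne la vitesse: v(t) = -10·exp(-t). En dérivant la vitesse, nous obtenons l'accélération: a(t) = 10·exp(-t). La dérivée de l'accélération donne le jerk: j(t) = -10·exp(-t). En prenant d/dt de j(t), nous trouvons s(t) = 10·exp(-t). En utilisant s(t) = 10·exp(-t) et en substituant t = log(2), nous trouvons s = 5.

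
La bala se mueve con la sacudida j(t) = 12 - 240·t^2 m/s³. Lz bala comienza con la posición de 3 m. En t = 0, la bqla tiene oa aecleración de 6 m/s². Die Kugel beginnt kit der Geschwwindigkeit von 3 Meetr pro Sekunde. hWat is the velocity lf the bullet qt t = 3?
To find the answer, we compute 2 integrals of j(t) = 12 - 240·t^2. Taking ∫j(t)dt and applying a(0) = 6, we find a(t) = -80·t^3 + 12·t + 6. Finding the antiderivative of a(t) and using v(0) = 3: v(t) = -20·t^4 + 6·t^2 + 6·t + 3. From the given velocity equation v(t) = -20·t^4 + 6·t^2 + 6·t + 3, we substitute t = 3 to get v = -1545.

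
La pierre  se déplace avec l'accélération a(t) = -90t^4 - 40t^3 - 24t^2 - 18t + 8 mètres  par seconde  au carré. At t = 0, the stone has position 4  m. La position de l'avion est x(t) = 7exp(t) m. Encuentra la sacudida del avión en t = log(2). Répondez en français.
Nous devons dériver notre équation de la position x(t) = 7·exp(t) 3 fois. En prenant d/dt de x(t), nous trouvons v(t) = 7·exp(t). En dérivant la vitesse, nous obtenons l'accélération: a(t) = 7·exp(t). En prenant d/dt de a(t), nous trouvons j(t) = 7·exp(t). De l'équation du jerk j(t) = 7·exp(t), nous substituons t = log(2) pour obtenir j = 14.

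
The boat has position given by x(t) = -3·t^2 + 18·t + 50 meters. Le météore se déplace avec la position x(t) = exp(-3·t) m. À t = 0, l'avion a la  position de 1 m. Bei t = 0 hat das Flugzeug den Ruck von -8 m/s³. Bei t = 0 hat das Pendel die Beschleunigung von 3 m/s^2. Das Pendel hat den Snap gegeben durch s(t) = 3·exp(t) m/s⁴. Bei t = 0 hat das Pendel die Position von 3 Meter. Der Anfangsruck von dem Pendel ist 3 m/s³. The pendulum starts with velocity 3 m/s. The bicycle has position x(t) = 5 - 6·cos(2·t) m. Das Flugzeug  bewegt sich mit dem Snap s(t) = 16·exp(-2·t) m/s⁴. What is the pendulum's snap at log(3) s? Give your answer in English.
We have snap s(t) = 3·exp(t). Substituting t = log(3): s(log(3)) = 9.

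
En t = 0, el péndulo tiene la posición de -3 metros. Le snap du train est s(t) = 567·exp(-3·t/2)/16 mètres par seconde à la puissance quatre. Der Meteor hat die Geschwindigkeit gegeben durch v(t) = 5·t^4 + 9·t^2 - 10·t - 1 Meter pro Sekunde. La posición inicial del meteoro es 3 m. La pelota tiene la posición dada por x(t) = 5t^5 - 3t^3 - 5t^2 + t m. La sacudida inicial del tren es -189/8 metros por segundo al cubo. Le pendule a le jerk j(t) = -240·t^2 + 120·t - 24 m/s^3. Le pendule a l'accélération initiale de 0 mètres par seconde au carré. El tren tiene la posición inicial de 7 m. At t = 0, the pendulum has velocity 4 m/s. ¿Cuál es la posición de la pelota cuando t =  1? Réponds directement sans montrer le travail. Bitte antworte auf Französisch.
La position à t = 1 est x = -2.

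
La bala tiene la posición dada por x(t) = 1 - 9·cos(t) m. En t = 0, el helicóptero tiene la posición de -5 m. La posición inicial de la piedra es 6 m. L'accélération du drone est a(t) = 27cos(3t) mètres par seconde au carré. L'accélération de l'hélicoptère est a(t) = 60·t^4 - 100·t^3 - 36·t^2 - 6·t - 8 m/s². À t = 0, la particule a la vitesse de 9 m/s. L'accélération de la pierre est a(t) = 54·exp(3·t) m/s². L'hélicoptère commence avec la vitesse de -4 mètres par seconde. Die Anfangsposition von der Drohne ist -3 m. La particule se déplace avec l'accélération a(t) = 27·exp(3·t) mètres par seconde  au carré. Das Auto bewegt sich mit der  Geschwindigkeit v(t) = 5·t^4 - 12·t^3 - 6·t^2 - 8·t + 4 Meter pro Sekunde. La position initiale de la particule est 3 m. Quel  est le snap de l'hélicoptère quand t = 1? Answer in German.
Wir müssen unsere Gleichung für die Beschleunigung a(t) = 60·t^4 - 100·t^3 - 36·t^2 - 6·t - 8 2-mal ableiten. Durch Ableiten von der Beschleunigung erhalten wir den Ruck: j(t) = 240·t^3 - 300·t^2 - 72·t - 6. Mit d/dt von j(t) finden wir s(t) = 720·t^2 - 600·t - 72. Wir haben den Snap s(t) = 720·t^2 - 600·t - 72. Durch Einsetzen von t = 1: s(1) = 48.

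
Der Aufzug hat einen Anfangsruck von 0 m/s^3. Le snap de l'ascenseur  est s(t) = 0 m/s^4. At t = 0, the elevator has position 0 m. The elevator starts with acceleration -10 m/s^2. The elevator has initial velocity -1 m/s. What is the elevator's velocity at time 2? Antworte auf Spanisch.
Para resolver esto, necesitamos tomar 3 integrales de nuestra ecuación del snap s(t) = 0. La antiderivada del snap, con j(0) = 0, da la sacudida: j(t) = 0. Integrando la sacudida y usando la condición inicial a(0) = -10, obtenemos a(t) = -10. Tomando ∫a(t)dt y aplicando v(0) = -1, encontramos v(t) = -10·t - 1. De la ecuación de la velocidad v(t) = -10·t - 1, sustituimos t = 2 para obtener v = -21.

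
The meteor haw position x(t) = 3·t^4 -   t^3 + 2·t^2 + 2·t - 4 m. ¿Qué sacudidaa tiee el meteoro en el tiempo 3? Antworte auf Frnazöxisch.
En partant de la position x(t) = 3·t^4 - t^3 + 2·t^2 + 2·t - 4, nous prenons 3 dérivées. La dérivée de la position donne la vitesse: v(t) = 12·t^3 - 3·t^2 + 4·t + 2. La dérivée de la vitesse donne l'accélération: a(t) = 36·t^2 - 6·t + 4. En prenant d/dt de a(t), nous trouvons j(t) = 72·t - 6. Nous avons le jerk j(t) = 72·t - 6. En substituant t = 3: j(3) = 210.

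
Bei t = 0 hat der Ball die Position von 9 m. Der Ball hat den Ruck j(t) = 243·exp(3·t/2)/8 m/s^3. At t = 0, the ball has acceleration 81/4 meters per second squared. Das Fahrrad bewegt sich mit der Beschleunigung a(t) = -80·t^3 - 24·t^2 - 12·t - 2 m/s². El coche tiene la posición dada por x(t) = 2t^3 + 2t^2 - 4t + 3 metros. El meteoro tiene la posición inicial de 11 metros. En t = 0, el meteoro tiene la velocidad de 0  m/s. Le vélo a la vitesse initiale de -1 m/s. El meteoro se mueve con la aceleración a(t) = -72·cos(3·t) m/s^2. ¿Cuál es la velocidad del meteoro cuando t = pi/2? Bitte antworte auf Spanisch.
Partiendo de la aceleración a(t) = -72·cos(3·t), tomamos 1 antiderivada. Integrando la aceleración y usando la condición inicial v(0) = 0, obtenemos v(t) = -24·sin(3·t). Tenemos la velocidad v(t) = -24·sin(3·t). Sustituyendo t = pi/2: v(pi/2) = 24.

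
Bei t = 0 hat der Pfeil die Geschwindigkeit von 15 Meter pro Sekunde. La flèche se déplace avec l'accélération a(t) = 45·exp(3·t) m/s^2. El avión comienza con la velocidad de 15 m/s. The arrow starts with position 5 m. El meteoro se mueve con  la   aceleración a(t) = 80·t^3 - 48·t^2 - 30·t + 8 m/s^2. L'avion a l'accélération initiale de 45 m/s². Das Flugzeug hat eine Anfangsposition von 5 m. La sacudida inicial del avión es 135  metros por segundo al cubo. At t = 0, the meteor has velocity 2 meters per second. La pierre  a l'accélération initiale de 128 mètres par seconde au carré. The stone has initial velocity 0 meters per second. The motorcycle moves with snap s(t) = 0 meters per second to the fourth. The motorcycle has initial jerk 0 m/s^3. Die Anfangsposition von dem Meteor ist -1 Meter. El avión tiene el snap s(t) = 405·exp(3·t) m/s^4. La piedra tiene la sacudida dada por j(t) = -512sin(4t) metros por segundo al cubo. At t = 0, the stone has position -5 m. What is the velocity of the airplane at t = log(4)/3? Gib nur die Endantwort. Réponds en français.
La vitesse à t = log(4)/3 est v = 60.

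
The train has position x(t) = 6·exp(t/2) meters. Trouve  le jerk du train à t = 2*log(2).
Pour résoudre ceci, nous devons prendre 3 dérivées de notre équation de la position x(t) = 6·exp(t/2). En prenant d/dt de x(t), nous trouvons v(t) = 3·exp(t/2). En dérivant la vitesse, nous obtenons l'accélération: a(t) = 3·exp(t/2)/2. En prenant d/dt de a(t), nous trouvons j(t) = 3·exp(t/2)/4. En utilisant j(t) = 3·exp(t/2)/4 et en substituant t = 2*log(2), nous trouvons j = 3/2.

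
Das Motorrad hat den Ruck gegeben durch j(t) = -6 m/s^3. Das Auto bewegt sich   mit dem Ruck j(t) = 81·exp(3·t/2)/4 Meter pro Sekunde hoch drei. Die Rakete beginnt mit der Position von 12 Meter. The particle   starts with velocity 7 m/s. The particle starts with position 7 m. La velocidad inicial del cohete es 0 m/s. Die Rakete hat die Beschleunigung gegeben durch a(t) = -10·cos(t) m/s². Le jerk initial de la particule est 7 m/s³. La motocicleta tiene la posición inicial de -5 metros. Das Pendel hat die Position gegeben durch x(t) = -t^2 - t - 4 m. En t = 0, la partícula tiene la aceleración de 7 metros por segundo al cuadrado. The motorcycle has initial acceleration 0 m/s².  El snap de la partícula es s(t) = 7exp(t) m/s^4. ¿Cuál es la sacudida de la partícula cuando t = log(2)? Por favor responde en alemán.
Wir müssen unsere Gleichung für den Snap s(t) = 7·exp(t) 1-mal integrieren. Durch Integration von dem Snap und Verwendung der Anfangsbedingung j(0) = 7, erhalten wir j(t) = 7·exp(t). Mit j(t) = 7·exp(t) und Einsetzen von t = log(2), finden wir j = 14.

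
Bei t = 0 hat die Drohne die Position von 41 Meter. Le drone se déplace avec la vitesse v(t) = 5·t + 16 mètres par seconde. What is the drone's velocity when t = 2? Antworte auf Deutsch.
Aus der Gleichung für die Geschwindigkeit v(t) = 5·t + 16, setzen wir t = 2 ein und erhalten v = 26.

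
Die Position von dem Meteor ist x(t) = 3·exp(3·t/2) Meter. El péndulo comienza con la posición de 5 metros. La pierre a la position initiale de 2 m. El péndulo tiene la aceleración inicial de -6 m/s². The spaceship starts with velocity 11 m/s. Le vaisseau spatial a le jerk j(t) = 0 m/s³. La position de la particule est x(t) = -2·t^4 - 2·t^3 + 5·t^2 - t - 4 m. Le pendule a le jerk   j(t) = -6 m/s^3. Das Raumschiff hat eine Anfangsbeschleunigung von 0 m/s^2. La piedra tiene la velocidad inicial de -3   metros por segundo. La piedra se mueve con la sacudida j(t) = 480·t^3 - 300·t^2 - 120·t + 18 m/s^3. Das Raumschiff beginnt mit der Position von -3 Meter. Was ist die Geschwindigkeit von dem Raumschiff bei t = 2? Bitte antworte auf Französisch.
En partant du jerk j(t) = 0, nous prenons 2 intégrales. En intégrant le jerk et en utilisant la condition initiale a(0) = 0, nous obtenons a(t) = 0. En prenant ∫a(t)dt et en appliquant v(0) = 11, nous trouvons v(t) = 11. En utilisant v(t) = 11 et en substituant t = 2, nous trouvons v = 11.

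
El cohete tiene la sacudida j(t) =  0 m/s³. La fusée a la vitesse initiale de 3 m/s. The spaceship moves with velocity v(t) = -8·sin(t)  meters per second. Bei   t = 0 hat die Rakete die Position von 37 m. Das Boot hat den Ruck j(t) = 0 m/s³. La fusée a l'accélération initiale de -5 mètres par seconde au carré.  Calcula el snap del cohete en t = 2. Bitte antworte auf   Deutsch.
Um dies zu lösen, müssen wir 1 Ableitung unserer Gleichung für den Ruck j(t) = 0 nehmen. Mit d/dt von j(t) finden wir s(t) = 0. Aus der Gleichung für den Snap s(t) = 0, setzen wir t = 2 ein und erhalten s = 0.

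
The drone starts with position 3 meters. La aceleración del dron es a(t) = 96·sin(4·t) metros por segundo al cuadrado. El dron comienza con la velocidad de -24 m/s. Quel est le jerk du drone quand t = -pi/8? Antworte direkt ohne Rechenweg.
Le jerk à t = -pi/8 est j = 0.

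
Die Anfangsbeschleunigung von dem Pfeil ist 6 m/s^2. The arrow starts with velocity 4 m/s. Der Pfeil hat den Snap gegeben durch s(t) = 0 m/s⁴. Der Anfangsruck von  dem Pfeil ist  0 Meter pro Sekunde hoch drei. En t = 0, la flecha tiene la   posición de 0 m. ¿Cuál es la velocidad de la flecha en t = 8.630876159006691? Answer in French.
Pour résoudre ceci, nous devons prendre 3 primitives de notre équation du snap s(t) = 0. En intégrant le snap et en utilisant la condition initiale j(0) = 0, nous obtenons j(t) = 0. L'intégrale du jerk est l'accélération. En utilisant a(0) = 6, nous obtenons a(t) = 6. En intégrant l'accélération et en utilisant la condition initiale v(0) = 4, nous obtenons v(t) = 6·t + 4. Nous avons la vitesse v(t) = 6·t + 4. En substituant t = 8.630876159006691: v(8.630876159006691) = 55.7852569540402.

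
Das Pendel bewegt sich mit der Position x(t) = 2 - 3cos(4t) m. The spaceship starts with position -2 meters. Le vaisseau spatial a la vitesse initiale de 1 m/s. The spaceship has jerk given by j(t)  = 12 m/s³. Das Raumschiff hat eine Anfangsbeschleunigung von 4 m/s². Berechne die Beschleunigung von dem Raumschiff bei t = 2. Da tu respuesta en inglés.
Starting from jerk j(t) = 12, we take 1 integral. Integrating jerk and using the initial condition a(0) = 4, we get a(t) = 12·t + 4. Using a(t) = 12·t + 4 and substituting t = 2, we find a = 28.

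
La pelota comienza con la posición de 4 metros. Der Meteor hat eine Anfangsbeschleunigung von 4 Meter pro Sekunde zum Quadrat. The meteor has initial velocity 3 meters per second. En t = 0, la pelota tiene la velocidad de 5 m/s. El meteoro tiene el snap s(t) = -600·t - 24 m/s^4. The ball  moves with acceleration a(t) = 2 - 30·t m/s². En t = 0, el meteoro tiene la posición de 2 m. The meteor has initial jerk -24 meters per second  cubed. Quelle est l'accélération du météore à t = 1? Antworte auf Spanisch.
Para resolver esto, necesitamos tomar 2 integrales de nuestra ecuación del snap s(t) = -600·t - 24. La antiderivada del snap, con j(0) = -24, da la sacudida: j(t) = -300·t^2 - 24·t - 24. La antiderivada de la sacudida es la aceleración. Usando a(0) = 4, obtenemos a(t) = -100·t^3 - 12·t^2 - 24·t + 4. Usando a(t) = -100·t^3 - 12·t^2 - 24·t + 4 y sustituyendo t = 1, encontramos a = -132.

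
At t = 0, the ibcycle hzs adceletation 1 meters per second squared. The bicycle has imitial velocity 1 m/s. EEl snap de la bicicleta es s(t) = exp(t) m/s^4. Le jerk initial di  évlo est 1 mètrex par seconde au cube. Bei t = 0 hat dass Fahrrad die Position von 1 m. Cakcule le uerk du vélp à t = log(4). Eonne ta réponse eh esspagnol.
Debemos encontrar la integral de nuestra ecuación del snap s(t) = exp(t) 1 vez. La antiderivada del snap es la sacudida. Usando j(0) = 1, obtenemos j(t) = exp(t). Tenemos la sacudida j(t) = exp(t). Sustituyendo t = log(4): j(log(4)) = 4.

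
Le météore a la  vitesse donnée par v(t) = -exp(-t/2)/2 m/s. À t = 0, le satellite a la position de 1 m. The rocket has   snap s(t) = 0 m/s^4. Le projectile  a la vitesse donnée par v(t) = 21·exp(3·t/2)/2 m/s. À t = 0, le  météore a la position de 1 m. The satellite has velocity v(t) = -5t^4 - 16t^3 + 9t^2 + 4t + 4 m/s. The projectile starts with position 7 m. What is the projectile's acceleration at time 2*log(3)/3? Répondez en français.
En partant de la vitesse v(t) = 21·exp(3·t/2)/2, nous prenons 1 dérivée. En prenant d/dt de v(t), nous trouvons a(t) = 63·exp(3·t/2)/4. En utilisant a(t) = 63·exp(3·t/2)/4 et en substituant t = 2*log(3)/3, nous trouvons a = 189/4.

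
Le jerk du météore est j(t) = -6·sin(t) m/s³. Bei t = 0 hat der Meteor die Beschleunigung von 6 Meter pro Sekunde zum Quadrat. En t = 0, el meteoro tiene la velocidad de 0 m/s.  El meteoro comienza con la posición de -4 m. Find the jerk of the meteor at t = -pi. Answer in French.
De l'équation du jerk j(t) = -6·sin(t), nous substituons t = -pi pour obtenir j = 0.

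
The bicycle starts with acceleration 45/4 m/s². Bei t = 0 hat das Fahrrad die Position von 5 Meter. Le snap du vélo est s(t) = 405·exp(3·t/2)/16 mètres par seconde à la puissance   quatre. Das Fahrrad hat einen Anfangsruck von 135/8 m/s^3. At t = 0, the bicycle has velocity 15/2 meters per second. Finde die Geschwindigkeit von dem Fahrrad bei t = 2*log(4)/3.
Wir müssen die Stammfunktion unserer Gleichung für den Snap s(t) = 405·exp(3·t/2)/16 3-mal finden. Die Stammfunktion von dem Snap, mit j(0) = 135/8, ergibt den Ruck: j(t) = 135·exp(3·t/2)/8. Mit ∫j(t)dt und Anwendung von a(0) = 45/4, finden wir a(t) = 45·exp(3·t/2)/4. Das Integral von der Beschleunigung, mit v(0) = 15/2, ergibt die Geschwindigkeit: v(t) = 15·exp(3·t/2)/2. Wir haben die Geschwindigkeit v(t) = 15·exp(3·t/2)/2. Durch Einsetzen von t = 2*log(4)/3: v(2*log(4)/3) = 30.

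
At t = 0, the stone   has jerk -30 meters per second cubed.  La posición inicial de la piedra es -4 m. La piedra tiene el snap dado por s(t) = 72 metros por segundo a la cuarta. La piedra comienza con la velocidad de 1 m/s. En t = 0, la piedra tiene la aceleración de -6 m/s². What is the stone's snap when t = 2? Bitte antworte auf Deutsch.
Wir haben den Snap s(t) = 72. Durch Einsetzen von t = 2: s(2) = 72.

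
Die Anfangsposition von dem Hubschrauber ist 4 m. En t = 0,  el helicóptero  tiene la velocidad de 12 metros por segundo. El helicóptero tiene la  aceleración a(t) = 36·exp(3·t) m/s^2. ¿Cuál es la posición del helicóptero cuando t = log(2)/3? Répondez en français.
Nous devons trouver la primitive de notre équation de l'accélération a(t) = 36·exp(3·t) 2 fois. En intégrant l'accélération et en utilisant la condition initiale v(0) = 12, nous obtenons v(t) = 12·exp(3·t). En intégrant la vitesse et en utilisant la condition initiale x(0) = 4, nous obtenons x(t) = 4·exp(3·t). En utilisant x(t) = 4·exp(3·t) et en substituant t = log(2)/3, nous trouvons x = 8.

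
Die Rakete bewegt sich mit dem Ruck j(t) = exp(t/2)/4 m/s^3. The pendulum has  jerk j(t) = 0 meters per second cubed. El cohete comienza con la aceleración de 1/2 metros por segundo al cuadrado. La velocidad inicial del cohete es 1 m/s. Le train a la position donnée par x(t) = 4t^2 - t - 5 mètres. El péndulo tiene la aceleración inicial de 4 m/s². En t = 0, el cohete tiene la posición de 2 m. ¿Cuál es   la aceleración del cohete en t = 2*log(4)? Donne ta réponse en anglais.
To solve this, we need to take 1 antiderivative of our jerk equation j(t) = exp(t/2)/4. Taking ∫j(t)dt and applying a(0) = 1/2, we find a(t) = exp(t/2)/2. From the given acceleration equation a(t) = exp(t/2)/2, we substitute t = 2*log(4) to get a = 2.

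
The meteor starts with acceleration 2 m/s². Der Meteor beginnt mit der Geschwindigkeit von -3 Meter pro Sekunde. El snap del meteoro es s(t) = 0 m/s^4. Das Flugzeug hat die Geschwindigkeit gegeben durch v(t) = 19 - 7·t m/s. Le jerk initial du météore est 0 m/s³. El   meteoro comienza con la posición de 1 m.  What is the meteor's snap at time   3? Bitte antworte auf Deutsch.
Aus der Gleichung für den Snap s(t) = 0, setzen wir t = 3 ein und erhalten s = 0.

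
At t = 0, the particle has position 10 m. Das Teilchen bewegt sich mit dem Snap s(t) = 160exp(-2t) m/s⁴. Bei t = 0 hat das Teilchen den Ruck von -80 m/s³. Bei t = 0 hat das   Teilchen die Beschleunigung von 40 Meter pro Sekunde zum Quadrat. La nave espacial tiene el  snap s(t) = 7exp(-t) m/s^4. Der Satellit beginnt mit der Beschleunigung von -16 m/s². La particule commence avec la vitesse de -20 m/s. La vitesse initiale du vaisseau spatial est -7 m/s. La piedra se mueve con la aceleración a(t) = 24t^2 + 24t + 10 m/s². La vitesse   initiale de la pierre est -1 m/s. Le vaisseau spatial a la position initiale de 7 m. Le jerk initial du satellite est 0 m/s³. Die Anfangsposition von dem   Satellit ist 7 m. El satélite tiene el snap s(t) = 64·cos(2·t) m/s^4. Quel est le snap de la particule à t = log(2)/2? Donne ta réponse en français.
En utilisant s(t) = 160·exp(-2·t) et en substituant t = log(2)/2, nous trouvons s = 80.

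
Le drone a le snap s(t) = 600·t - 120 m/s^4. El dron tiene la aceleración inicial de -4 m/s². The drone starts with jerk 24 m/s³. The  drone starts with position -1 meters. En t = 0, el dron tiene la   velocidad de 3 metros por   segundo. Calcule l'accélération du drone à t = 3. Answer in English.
To solve this, we need to take 2 antiderivatives of our snap equation s(t) = 600·t - 120. Integrating snap and using the initial condition j(0) = 24, we get j(t) = 300·t^2 - 120·t + 24. The antiderivative of jerk is acceleration. Using a(0) = -4, we get a(t) = 100·t^3 - 60·t^2 + 24·t - 4. We have acceleration a(t) = 100·t^3 - 60·t^2 + 24·t - 4. Substituting t = 3: a(3) = 2228.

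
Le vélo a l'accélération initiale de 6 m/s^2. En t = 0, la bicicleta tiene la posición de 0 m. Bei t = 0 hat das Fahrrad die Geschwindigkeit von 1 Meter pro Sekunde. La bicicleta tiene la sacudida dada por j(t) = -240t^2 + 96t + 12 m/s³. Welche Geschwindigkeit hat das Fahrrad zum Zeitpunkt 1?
Wir müssen das Integral unserer Gleichung für den Ruck j(t) = -240·t^2 + 96·t + 12 2-mal finden. Mit ∫j(t)dt und Anwendung von a(0) = 6, finden wir a(t) = -80·t^3 + 48·t^2 + 12·t + 6. Mit ∫a(t)dt und Anwendung von v(0) = 1, finden wir v(t) = -20·t^4 + 16·t^3 + 6·t^2 + 6·t + 1. Mit v(t) = -20·t^4 + 16·t^3 + 6·t^2 + 6·t + 1 und Einsetzen von t = 1, finden wir v = 9.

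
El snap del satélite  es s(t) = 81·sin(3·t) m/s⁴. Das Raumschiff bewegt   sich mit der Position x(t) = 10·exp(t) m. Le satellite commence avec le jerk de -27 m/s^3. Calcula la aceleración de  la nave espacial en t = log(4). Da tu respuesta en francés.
En partant de la position x(t) = 10·exp(t), nous prenons 2 dérivées. En dérivant la position, nous obtenons la vitesse: v(t) = 10·exp(t). En prenant d/dt de v(t), nous trouvons a(t) = 10·exp(t). Nous avons l'accélération a(t) = 10·exp(t). En substituant t = log(4): a(log(4)) = 40.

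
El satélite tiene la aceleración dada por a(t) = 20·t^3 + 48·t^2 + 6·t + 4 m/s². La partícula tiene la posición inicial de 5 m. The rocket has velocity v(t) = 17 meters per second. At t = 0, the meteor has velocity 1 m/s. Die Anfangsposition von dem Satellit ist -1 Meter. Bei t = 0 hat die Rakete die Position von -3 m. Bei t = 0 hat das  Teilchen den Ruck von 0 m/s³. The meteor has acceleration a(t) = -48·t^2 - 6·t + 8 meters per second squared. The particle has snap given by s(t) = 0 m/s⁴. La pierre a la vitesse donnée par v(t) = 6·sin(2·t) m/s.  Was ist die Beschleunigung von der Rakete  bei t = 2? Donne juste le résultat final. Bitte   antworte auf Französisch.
L'accélération à t = 2 est a = 0.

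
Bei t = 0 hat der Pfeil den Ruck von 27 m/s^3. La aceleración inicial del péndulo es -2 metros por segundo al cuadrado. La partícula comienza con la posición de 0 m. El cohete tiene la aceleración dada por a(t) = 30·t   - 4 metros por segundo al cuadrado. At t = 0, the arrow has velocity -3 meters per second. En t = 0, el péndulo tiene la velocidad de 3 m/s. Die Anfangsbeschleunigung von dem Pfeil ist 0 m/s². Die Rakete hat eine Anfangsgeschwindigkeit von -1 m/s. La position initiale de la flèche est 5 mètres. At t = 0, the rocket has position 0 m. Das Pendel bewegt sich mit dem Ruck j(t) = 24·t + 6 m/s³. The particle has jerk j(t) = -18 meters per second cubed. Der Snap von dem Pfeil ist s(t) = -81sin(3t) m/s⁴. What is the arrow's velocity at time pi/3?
To find the answer, we compute 3 antiderivatives of s(t) = -81·sin(3·t). Integrating snap and using the initial condition j(0) = 27, we get j(t) = 27·cos(3·t). The integral of jerk, with a(0) = 0, gives acceleration: a(t) = 9·sin(3·t). Finding the antiderivative of a(t) and using v(0) = -3: v(t) = -3·cos(3·t). From the given velocity equation v(t) = -3·cos(3·t), we substitute t = pi/3 to get v = 3.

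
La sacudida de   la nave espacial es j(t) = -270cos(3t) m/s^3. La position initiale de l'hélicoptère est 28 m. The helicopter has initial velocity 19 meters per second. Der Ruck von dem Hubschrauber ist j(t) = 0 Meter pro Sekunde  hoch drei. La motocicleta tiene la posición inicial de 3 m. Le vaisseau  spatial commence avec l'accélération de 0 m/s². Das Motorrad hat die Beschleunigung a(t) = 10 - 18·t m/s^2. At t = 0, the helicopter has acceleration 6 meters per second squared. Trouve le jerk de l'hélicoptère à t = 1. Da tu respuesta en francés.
Nous avons le jerk j(t) = 0. En substituant t = 1: j(1) = 0.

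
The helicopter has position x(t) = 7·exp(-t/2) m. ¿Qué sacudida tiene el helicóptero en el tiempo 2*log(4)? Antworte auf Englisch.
We must differentiate our position equation x(t) = 7·exp(-t/2) 3 times. Differentiating position, we get velocity: v(t) = -7·exp(-t/2)/2. Differentiating velocity, we get acceleration: a(t) = 7·exp(-t/2)/4. The derivative of acceleration gives jerk: j(t) = -7·exp(-t/2)/8. Using j(t) = -7·exp(-t/2)/8 and substituting t = 2*log(4), we find j = -7/32.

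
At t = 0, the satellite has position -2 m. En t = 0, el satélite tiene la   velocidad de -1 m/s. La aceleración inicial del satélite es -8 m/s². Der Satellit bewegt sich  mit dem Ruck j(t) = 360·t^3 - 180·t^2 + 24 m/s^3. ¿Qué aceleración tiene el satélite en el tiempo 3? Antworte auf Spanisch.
Necesitamos integrar nuestra ecuación de la sacudida j(t) = 360·t^3 - 180·t^2 + 24 1 vez. Tomando ∫j(t)dt y aplicando a(0) = -8, encontramos a(t) = 90·t^4 - 60·t^3 + 24·t - 8. De la ecuación de la aceleración a(t) = 90·t^4 - 60·t^3 + 24·t - 8, sustituimos t = 3 para obtener a = 5734.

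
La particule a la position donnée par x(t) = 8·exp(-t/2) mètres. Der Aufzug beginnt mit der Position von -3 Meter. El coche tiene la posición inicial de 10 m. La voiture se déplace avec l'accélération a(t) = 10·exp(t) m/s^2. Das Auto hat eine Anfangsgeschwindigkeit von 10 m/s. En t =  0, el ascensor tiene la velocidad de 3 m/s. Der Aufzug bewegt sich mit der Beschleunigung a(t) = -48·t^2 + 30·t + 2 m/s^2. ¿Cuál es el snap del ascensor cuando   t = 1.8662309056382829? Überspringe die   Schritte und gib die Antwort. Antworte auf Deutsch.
s(1.8662309056382829) = -96.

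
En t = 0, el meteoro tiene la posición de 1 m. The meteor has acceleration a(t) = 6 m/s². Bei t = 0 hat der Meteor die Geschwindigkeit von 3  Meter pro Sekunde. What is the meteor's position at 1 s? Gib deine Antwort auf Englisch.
We need to integrate our acceleration equation a(t) = 6 2 times. The antiderivative of acceleration is velocity. Using v(0) = 3, we get v(t) = 6·t + 3. The integral of velocity, with x(0) = 1, gives position: x(t) = 3·t^2 + 3·t + 1. We have position x(t) = 3·t^2 + 3·t + 1. Substituting t = 1: x(1) = 7.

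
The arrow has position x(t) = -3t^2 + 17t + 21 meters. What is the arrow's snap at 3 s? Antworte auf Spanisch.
Partiendo de la posición x(t) = -3·t^2 + 17·t + 21, tomamos 4 derivadas. La derivada de la posición da la velocidad: v(t) = 17 - 6·t. La derivada de la velocidad da la aceleración: a(t) = -6. Tomando d/dt de a(t), encontramos j(t) = 0. Derivando la sacudida, obtenemos el snap: s(t) = 0. Usando s(t) = 0 y sustituyendo t = 3, encontramos s = 0.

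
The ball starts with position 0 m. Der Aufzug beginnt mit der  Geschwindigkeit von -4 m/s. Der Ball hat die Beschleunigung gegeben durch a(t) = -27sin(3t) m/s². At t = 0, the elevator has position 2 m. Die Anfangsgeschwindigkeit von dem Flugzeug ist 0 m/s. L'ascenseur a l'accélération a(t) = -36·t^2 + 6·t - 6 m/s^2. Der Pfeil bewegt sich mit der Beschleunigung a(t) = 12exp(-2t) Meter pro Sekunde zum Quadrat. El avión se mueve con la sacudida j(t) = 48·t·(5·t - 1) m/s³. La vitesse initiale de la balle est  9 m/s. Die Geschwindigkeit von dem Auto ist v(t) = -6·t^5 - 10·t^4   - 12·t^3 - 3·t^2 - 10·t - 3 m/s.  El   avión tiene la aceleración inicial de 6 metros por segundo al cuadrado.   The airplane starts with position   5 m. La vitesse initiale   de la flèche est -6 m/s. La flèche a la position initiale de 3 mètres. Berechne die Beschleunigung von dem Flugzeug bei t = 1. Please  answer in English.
To find the answer, we compute 1 antiderivative of j(t) = 48·t·(5·t - 1). Taking ∫j(t)dt and applying a(0) = 6, we find a(t) = 80·t^3 - 24·t^2 + 6. Using a(t) = 80·t^3 - 24·t^2 + 6 and substituting t = 1, we find a = 62.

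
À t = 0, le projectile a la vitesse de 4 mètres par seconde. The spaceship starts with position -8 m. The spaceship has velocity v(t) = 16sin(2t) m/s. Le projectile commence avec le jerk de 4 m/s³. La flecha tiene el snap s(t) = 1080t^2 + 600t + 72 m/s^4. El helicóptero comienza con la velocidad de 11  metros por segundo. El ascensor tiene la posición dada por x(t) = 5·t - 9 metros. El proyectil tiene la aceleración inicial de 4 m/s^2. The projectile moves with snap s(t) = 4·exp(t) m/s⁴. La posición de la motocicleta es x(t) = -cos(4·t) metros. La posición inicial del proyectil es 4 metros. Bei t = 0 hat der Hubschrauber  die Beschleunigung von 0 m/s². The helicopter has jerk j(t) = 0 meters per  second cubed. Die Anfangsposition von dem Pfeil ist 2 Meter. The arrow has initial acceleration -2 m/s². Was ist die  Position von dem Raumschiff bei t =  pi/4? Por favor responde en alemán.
Wir müssen unsere Gleichung für die Geschwindigkeit v(t) = 16·sin(2·t) 1-mal integrieren. Mit ∫v(t)dt und Anwendung von x(0) = -8, finden wir x(t) = -8·cos(2·t). Wir haben die Position x(t) = -8·cos(2·t). Durch Einsetzen von t = pi/4: x(pi/4) = 0.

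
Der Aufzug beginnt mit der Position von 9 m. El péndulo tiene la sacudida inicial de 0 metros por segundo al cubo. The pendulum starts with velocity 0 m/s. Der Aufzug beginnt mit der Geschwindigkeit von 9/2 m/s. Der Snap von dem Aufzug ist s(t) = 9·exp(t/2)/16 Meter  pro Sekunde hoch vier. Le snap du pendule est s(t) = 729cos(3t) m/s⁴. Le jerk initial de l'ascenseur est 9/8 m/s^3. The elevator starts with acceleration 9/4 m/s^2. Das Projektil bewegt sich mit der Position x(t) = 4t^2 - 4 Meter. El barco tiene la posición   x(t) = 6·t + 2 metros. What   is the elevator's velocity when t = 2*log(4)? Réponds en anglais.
We need to integrate our snap equation s(t) = 9·exp(t/2)/16 3 times. Integrating snap and using the initial condition j(0) = 9/8, we get j(t) = 9·exp(t/2)/8. Finding the integral of j(t) and using a(0) = 9/4: a(t) = 9·exp(t/2)/4. The integral of acceleration is velocity. Using v(0) = 9/2, we get v(t) = 9·exp(t/2)/2. From the given velocity equation v(t) = 9·exp(t/2)/2, we substitute t = 2*log(4) to get v = 18.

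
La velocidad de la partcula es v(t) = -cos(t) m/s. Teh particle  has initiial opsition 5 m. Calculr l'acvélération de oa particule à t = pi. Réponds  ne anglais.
Starting from velocity v(t) = -cos(t), we take 1 derivative. Differentiating velocity, we get acceleration: a(t) = sin(t). From the given acceleration equation a(t) = sin(t), we substitute t = pi to get a = 0.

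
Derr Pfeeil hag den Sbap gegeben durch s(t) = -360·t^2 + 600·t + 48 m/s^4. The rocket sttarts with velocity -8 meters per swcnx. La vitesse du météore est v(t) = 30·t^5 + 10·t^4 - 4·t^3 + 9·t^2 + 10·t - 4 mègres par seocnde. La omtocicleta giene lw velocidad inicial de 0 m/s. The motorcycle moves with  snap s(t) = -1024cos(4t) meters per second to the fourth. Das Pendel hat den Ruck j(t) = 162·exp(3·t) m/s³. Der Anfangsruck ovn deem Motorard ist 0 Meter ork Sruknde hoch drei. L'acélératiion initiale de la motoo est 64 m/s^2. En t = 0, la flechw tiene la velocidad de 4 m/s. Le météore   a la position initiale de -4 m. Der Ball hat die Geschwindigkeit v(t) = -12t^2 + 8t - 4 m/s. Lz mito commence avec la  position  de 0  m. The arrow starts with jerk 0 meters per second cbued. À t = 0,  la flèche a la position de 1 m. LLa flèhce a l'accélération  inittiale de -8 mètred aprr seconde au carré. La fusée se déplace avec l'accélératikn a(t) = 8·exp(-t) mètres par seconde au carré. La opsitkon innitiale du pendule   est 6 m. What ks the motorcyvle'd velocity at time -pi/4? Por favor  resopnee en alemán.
Ausgehend von dem Snap s(t) = -1024·cos(4·t), nehmen wir 3 Stammfunktionen. Durch Integration von dem Snap und Verwendung der Anfangsbedingung j(0) = 0, erhalten wir j(t) = -256·sin(4·t). Mit ∫j(t)dt und Anwendung von a(0) = 64, finden wir a(t) = 64·cos(4·t). Durch Integration von der Beschleunigung und Verwendung der Anfangsbedingung v(0) = 0, erhalten wir v(t) = 16·sin(4·t). Wir haben die Geschwindigkeit v(t) = 16·sin(4·t). Durch Einsetzen von t = -pi/4: v(-pi/4) = 0.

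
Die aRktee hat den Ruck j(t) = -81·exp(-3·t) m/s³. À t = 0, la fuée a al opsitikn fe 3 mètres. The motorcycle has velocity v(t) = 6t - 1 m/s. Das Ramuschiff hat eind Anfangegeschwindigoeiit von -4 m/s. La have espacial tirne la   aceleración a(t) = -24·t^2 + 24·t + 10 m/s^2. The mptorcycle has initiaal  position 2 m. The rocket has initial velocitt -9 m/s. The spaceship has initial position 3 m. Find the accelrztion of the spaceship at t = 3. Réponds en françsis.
Nous avons l'accélération a(t) = -24·t^2 + 24·t + 10. En substituant t = 3: a(3) = -134.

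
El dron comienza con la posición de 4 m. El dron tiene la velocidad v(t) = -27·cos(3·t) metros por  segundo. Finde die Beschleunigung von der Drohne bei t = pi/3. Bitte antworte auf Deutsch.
Ausgehend von der Geschwindigkeit v(t) = -27·cos(3·t), nehmen wir 1 Ableitung. Die Ableitung von der Geschwindigkeit ergibt die Beschleunigung: a(t) = 81·sin(3·t). Aus der Gleichung für die Beschleunigung a(t) = 81·sin(3·t), setzen wir t = pi/3 ein und erhalten a = 0.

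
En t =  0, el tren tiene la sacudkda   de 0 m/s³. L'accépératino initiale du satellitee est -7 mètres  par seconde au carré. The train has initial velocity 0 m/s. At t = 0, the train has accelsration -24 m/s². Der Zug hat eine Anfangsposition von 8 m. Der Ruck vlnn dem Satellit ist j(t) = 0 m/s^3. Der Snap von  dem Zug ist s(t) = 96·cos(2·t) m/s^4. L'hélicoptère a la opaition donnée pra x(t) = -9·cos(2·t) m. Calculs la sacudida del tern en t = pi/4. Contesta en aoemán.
Ausgehend von dem Snap s(t) = 96·cos(2·t), nehmen wir 1 Integral. Mit ∫s(t)dt und Anwendung von j(0) = 0, finden wir j(t) = 48·sin(2·t). Wir haben den Ruck j(t) = 48·sin(2·t). Durch Einsetzen von t = pi/4: j(pi/4) = 48.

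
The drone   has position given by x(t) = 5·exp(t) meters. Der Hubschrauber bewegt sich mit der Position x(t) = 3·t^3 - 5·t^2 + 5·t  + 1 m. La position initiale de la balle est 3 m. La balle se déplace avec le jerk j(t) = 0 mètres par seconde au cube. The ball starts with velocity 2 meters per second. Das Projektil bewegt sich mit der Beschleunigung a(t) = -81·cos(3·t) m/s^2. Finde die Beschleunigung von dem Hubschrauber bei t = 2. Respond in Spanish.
Partiendo de la posición x(t) = 3·t^3 - 5·t^2 + 5·t + 1, tomamos 2 derivadas. Derivando la posición, obtenemos la velocidad: v(t) = 9·t^2 - 10·t + 5. Derivando la velocidad, obtenemos la aceleración: a(t) = 18·t - 10. Usando a(t) = 18·t - 10 y sustituyendo t = 2, encontramos a = 26.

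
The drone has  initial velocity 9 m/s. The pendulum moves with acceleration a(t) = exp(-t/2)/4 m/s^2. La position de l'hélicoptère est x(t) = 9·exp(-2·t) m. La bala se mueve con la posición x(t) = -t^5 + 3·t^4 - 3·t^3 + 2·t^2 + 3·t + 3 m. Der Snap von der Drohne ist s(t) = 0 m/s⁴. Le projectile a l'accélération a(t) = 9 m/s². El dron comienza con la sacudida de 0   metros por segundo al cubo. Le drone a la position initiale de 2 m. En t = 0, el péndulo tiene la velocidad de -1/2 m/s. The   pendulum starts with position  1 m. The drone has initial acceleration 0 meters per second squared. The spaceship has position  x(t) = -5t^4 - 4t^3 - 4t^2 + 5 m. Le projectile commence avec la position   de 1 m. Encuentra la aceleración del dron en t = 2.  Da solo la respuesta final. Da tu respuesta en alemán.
Die Beschleunigung bei t = 2 ist a = 0.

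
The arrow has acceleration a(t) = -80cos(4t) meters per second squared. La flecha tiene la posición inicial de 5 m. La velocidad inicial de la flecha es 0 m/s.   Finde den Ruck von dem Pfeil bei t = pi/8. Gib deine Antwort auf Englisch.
Starting from acceleration a(t) = -80·cos(4·t), we take 1 derivative. Differentiating acceleration, we get jerk: j(t) = 320·sin(4·t). From the given jerk equation j(t) = 320·sin(4·t), we substitute t = pi/8 to get j = 320.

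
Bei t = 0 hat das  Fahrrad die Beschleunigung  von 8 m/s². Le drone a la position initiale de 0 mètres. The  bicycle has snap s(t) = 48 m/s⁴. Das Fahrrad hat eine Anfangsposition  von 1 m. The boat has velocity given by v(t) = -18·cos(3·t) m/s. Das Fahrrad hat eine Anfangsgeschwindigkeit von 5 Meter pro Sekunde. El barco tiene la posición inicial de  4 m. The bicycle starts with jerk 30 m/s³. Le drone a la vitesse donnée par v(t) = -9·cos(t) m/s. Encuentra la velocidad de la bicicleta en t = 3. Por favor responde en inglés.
We must find the integral of our snap equation s(t) = 48 3 times. Integrating snap and using the initial condition j(0) = 30, we get j(t) = 48·t + 30. Taking ∫j(t)dt and applying a(0) = 8, we find a(t) = 24·t^2 + 30·t + 8. Taking ∫a(t)dt and applying v(0) = 5, we find v(t) = 8·t^3 + 15·t^2 + 8·t + 5. We have velocity v(t) = 8·t^3 + 15·t^2 + 8·t + 5. Substituting t = 3: v(3) = 380.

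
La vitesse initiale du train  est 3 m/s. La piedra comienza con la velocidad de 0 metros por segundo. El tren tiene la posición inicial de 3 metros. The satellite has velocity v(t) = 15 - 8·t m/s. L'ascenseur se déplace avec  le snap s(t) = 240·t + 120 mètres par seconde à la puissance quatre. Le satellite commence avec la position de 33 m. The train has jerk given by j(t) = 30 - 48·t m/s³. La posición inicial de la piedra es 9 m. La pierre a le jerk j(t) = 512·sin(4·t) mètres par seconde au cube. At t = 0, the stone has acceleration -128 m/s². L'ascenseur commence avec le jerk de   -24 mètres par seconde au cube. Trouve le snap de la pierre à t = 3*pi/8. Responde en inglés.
We must differentiate our jerk equation j(t) = 512·sin(4·t) 1 time. Differentiating jerk, we get snap: s(t) = 2048·cos(4·t). From the given snap equation s(t) = 2048·cos(4·t), we substitute t = 3*pi/8 to get s = 0.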